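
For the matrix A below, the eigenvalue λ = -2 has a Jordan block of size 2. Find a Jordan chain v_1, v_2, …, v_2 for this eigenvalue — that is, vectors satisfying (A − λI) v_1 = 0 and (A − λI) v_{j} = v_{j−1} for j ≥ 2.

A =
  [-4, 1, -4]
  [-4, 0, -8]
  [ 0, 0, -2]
A Jordan chain for λ = -2 of length 2:
v_1 = (-2, -4, 0)ᵀ
v_2 = (1, 0, 0)ᵀ

Let N = A − (-2)·I. We want v_2 with N^2 v_2 = 0 but N^1 v_2 ≠ 0; then v_{j-1} := N · v_j for j = 2, …, 2.

Pick v_2 = (1, 0, 0)ᵀ.
Then v_1 = N · v_2 = (-2, -4, 0)ᵀ.

Sanity check: (A − (-2)·I) v_1 = (0, 0, 0)ᵀ = 0. ✓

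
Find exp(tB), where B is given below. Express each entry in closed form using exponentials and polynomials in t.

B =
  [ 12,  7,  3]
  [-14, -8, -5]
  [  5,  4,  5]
e^{tB} =
  [-t^2*exp(3*t) + 9*t*exp(3*t) + exp(3*t), -t^2*exp(3*t) + 7*t*exp(3*t), -t^2*exp(3*t) + 3*t*exp(3*t)]
  [3*t^2*exp(3*t)/2 - 14*t*exp(3*t), 3*t^2*exp(3*t)/2 - 11*t*exp(3*t) + exp(3*t), 3*t^2*exp(3*t)/2 - 5*t*exp(3*t)]
  [-t^2*exp(3*t)/2 + 5*t*exp(3*t), -t^2*exp(3*t)/2 + 4*t*exp(3*t), -t^2*exp(3*t)/2 + 2*t*exp(3*t) + exp(3*t)]

Strategy: write B = P · J · P⁻¹ where J is a Jordan canonical form, so e^{tB} = P · e^{tJ} · P⁻¹, and e^{tJ} can be computed block-by-block.

B has Jordan form
J =
  [3, 1, 0]
  [0, 3, 1]
  [0, 0, 3]
(up to reordering of blocks).

Per-block formulas:
  For a 3×3 Jordan block J_3(3): exp(t · J_3(3)) = e^(3t)·(I + t·N + (t^2/2)·N^2), where N is the 3×3 nilpotent shift.

After assembling e^{tJ} and conjugating by P, we get:

e^{tB} =
  [-t^2*exp(3*t) + 9*t*exp(3*t) + exp(3*t), -t^2*exp(3*t) + 7*t*exp(3*t), -t^2*exp(3*t) + 3*t*exp(3*t)]
  [3*t^2*exp(3*t)/2 - 14*t*exp(3*t), 3*t^2*exp(3*t)/2 - 11*t*exp(3*t) + exp(3*t), 3*t^2*exp(3*t)/2 - 5*t*exp(3*t)]
  [-t^2*exp(3*t)/2 + 5*t*exp(3*t), -t^2*exp(3*t)/2 + 4*t*exp(3*t), -t^2*exp(3*t)/2 + 2*t*exp(3*t) + exp(3*t)]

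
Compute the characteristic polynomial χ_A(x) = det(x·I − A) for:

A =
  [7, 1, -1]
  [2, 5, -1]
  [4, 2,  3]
x^3 - 15*x^2 + 75*x - 125

Expanding det(x·I − A) (e.g. by cofactor expansion or by noting that A is similar to its Jordan form J, which has the same characteristic polynomial as A) gives
  χ_A(x) = x^3 - 15*x^2 + 75*x - 125
which factors as (x - 5)^3. The eigenvalues (with algebraic multiplicities) are λ = 5 with multiplicity 3.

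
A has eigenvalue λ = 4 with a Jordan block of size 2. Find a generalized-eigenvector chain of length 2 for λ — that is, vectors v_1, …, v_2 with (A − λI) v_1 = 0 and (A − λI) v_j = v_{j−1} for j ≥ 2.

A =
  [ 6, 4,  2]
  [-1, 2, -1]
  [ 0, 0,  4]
A Jordan chain for λ = 4 of length 2:
v_1 = (2, -1, 0)ᵀ
v_2 = (1, 0, 0)ᵀ

Let N = A − (4)·I. We want v_2 with N^2 v_2 = 0 but N^1 v_2 ≠ 0; then v_{j-1} := N · v_j for j = 2, …, 2.

Pick v_2 = (1, 0, 0)ᵀ.
Then v_1 = N · v_2 = (2, -1, 0)ᵀ.

Sanity check: (A − (4)·I) v_1 = (0, 0, 0)ᵀ = 0. ✓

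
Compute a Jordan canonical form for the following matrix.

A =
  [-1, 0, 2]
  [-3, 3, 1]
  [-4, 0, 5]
J_1(1) ⊕ J_2(3)

The characteristic polynomial is
  det(x·I − A) = x^3 - 7*x^2 + 15*x - 9 = (x - 3)^2*(x - 1)

Eigenvalues and multiplicities (the geometric multiplicity of λ is n − rank(A − λI), which equals the number of Jordan blocks for λ):
  λ = 1: algebraic multiplicity = 1, geometric multiplicity = 1
  λ = 3: algebraic multiplicity = 2, geometric multiplicity = 1

Determining the block sizes for each eigenvalue:
  λ = 1: one block (gm = 1), so the single block has size am = 1 → block sizes [1]
  λ = 3: one block (gm = 1), so the single block has size am = 2 → block sizes [2]

Assembling the blocks gives a Jordan form
J =
  [1, 0, 0]
  [0, 3, 1]
  [0, 0, 3]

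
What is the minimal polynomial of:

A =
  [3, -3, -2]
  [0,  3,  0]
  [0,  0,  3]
x^2 - 6*x + 9

The characteristic polynomial is χ_A(x) = (x - 3)^3, so the eigenvalues are known. The minimal polynomial is
  m_A(x) = Π_λ (x − λ)^{k_λ}
where k_λ is the size of the *largest* Jordan block for λ (equivalently, the smallest k with (A − λI)^k v = 0 for every generalised eigenvector v of λ).

  λ = 3: largest Jordan block has size 2, contributing (x − 3)^2

So m_A(x) = (x - 3)^2 = x^2 - 6*x + 9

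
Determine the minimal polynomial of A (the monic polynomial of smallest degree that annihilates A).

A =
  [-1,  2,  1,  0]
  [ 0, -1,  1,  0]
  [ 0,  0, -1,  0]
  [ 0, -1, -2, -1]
x^3 + 3*x^2 + 3*x + 1

The characteristic polynomial is χ_A(x) = (x + 1)^4, so the eigenvalues are known. The minimal polynomial is
  m_A(x) = Π_λ (x − λ)^{k_λ}
where k_λ is the size of the *largest* Jordan block for λ (equivalently, the smallest k with (A − λI)^k v = 0 for every generalised eigenvector v of λ).

  λ = -1: largest Jordan block has size 3, contributing (x + 1)^3

So m_A(x) = (x + 1)^3 = x^3 + 3*x^2 + 3*x + 1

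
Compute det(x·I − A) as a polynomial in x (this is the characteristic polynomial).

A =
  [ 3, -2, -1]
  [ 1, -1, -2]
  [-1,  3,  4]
x^3 - 6*x^2 + 12*x - 8

Expanding det(x·I − A) (e.g. by cofactor expansion or by noting that A is similar to its Jordan form J, which has the same characteristic polynomial as A) gives
  χ_A(x) = x^3 - 6*x^2 + 12*x - 8
which factors as (x - 2)^3. The eigenvalues (with algebraic multiplicities) are λ = 2 with multiplicity 3.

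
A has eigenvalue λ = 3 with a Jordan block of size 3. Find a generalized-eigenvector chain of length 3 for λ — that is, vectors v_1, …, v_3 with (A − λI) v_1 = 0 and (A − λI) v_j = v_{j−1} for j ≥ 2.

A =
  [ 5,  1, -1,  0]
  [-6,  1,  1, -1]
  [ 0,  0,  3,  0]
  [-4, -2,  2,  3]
A Jordan chain for λ = 3 of length 3:
v_1 = (-2, 4, 0, 4)ᵀ
v_2 = (2, -6, 0, -4)ᵀ
v_3 = (1, 0, 0, 0)ᵀ

Let N = A − (3)·I. We want v_3 with N^3 v_3 = 0 but N^2 v_3 ≠ 0; then v_{j-1} := N · v_j for j = 3, …, 2.

Pick v_3 = (1, 0, 0, 0)ᵀ.
Then v_2 = N · v_3 = (2, -6, 0, -4)ᵀ.
Then v_1 = N · v_2 = (-2, 4, 0, 4)ᵀ.

Sanity check: (A − (3)·I) v_1 = (0, 0, 0, 0)ᵀ = 0. ✓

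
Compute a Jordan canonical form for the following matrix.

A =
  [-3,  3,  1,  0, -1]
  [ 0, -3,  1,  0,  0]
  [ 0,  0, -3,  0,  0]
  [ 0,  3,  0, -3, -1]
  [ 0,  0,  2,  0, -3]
J_3(-3) ⊕ J_1(-3) ⊕ J_1(-3)

The characteristic polynomial is
  det(x·I − A) = x^5 + 15*x^4 + 90*x^3 + 270*x^2 + 405*x + 243 = (x + 3)^5

Eigenvalues and multiplicities (the geometric multiplicity of λ is n − rank(A − λI), which equals the number of Jordan blocks for λ):
  λ = -3: algebraic multiplicity = 5, geometric multiplicity = 3

Determining the block sizes for each eigenvalue:
  λ = -3: with am = 5 and gm = 3, the partition is not yet determined (e.g. several partitions of 5 into 3 parts exist). Let N = A − (-3)·I. Computing rank(N^1) = 2, rank(N^2) = 1, rank(N^3) = 0; the number of blocks of size ≥ j is rank(N^{j−1}) − rank(N^j), giving [3, 1, 1]. So we have 1 block(s) of size 3, 2 block(s) of size 1 → block sizes [3, 1, 1]

Assembling the blocks gives a Jordan form
J =
  [-3,  1,  0,  0,  0]
  [ 0, -3,  1,  0,  0]
  [ 0,  0, -3,  0,  0]
  [ 0,  0,  0, -3,  0]
  [ 0,  0,  0,  0, -3]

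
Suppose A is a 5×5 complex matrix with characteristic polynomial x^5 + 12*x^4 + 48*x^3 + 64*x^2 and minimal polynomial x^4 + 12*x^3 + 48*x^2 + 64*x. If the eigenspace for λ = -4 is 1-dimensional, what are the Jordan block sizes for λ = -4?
Block sizes for λ = -4: [3]

Step 1 — from the characteristic polynomial, algebraic multiplicity of λ = -4 is 3. From dim ker(A − (-4)·I) = 1, there are exactly 1 Jordan blocks for λ = -4.
Step 2 — from the minimal polynomial, the factor (x + 4)^3 tells us the largest block for λ = -4 has size 3.
Step 3 — with total size 3, 1 blocks, and largest block 3, the block sizes (in nonincreasing order) are [3].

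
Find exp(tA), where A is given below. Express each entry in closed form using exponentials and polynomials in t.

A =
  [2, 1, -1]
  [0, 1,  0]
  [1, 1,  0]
e^{tA} =
  [t*exp(t) + exp(t), t*exp(t), -t*exp(t)]
  [0, exp(t), 0]
  [t*exp(t), t*exp(t), -t*exp(t) + exp(t)]

Strategy: write A = P · J · P⁻¹ where J is a Jordan canonical form, so e^{tA} = P · e^{tJ} · P⁻¹, and e^{tJ} can be computed block-by-block.

A has Jordan form
J =
  [1, 1, 0]
  [0, 1, 0]
  [0, 0, 1]
(up to reordering of blocks).

Per-block formulas:
  For a 1×1 block at λ = 1: exp(t · [1]) = [e^(1t)].
  For a 2×2 Jordan block J_2(1): exp(t · J_2(1)) = e^(1t)·(I + t·N), where N is the 2×2 nilpotent shift.

After assembling e^{tJ} and conjugating by P, we get:

e^{tA} =
  [t*exp(t) + exp(t), t*exp(t), -t*exp(t)]
  [0, exp(t), 0]
  [t*exp(t), t*exp(t), -t*exp(t) + exp(t)]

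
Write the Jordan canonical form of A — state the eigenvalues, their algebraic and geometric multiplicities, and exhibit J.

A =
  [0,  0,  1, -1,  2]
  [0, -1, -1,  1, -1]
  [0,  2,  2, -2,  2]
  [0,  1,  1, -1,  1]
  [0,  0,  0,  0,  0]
J_3(0) ⊕ J_1(0) ⊕ J_1(0)

The characteristic polynomial is
  det(x·I − A) = x^5

Eigenvalues and multiplicities (the geometric multiplicity of λ is n − rank(A − λI), which equals the number of Jordan blocks for λ):
  λ = 0: algebraic multiplicity = 5, geometric multiplicity = 3

Determining the block sizes for each eigenvalue:
  λ = 0: with am = 5 and gm = 3, the partition is not yet determined (e.g. several partitions of 5 into 3 parts exist). Let N = A − (0)·I. Computing rank(N^1) = 2, rank(N^2) = 1, rank(N^3) = 0; the number of blocks of size ≥ j is rank(N^{j−1}) − rank(N^j), giving [3, 1, 1]. So we have 1 block(s) of size 3, 2 block(s) of size 1 → block sizes [3, 1, 1]

Assembling the blocks gives a Jordan form
J =
  [0, 1, 0, 0, 0]
  [0, 0, 1, 0, 0]
  [0, 0, 0, 0, 0]
  [0, 0, 0, 0, 0]
  [0, 0, 0, 0, 0]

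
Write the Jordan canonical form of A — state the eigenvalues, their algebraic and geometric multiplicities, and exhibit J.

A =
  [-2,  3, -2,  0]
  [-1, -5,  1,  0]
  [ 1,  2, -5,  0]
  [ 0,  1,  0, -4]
J_3(-4) ⊕ J_1(-4)

The characteristic polynomial is
  det(x·I − A) = x^4 + 16*x^3 + 96*x^2 + 256*x + 256 = (x + 4)^4

Eigenvalues and multiplicities (the geometric multiplicity of λ is n − rank(A − λI), which equals the number of Jordan blocks for λ):
  λ = -4: algebraic multiplicity = 4, geometric multiplicity = 2

Determining the block sizes for each eigenvalue:
  λ = -4: with am = 4 and gm = 2, the partition is not yet determined (e.g. several partitions of 4 into 2 parts exist). Let N = A − (-4)·I. Computing rank(N^1) = 2, rank(N^2) = 1, rank(N^3) = 0; the number of blocks of size ≥ j is rank(N^{j−1}) − rank(N^j), giving [2, 1, 1]. So we have 1 block(s) of size 3, 1 block(s) of size 1 → block sizes [3, 1]

Assembling the blocks gives a Jordan form
J =
  [-4,  1,  0,  0]
  [ 0, -4,  1,  0]
  [ 0,  0, -4,  0]
  [ 0,  0,  0, -4]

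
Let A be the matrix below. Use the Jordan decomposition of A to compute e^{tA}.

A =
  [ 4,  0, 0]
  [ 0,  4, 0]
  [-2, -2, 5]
e^{tA} =
  [exp(4*t), 0, 0]
  [0, exp(4*t), 0]
  [-2*exp(5*t) + 2*exp(4*t), -2*exp(5*t) + 2*exp(4*t), exp(5*t)]

Strategy: write A = P · J · P⁻¹ where J is a Jordan canonical form, so e^{tA} = P · e^{tJ} · P⁻¹, and e^{tJ} can be computed block-by-block.

A has Jordan form
J =
  [4, 0, 0]
  [0, 4, 0]
  [0, 0, 5]
(up to reordering of blocks).

Per-block formulas:
  For a 1×1 block at λ = 5: exp(t · [5]) = [e^(5t)].
  For a 1×1 block at λ = 4: exp(t · [4]) = [e^(4t)].

After assembling e^{tJ} and conjugating by P, we get:

e^{tA} =
  [exp(4*t), 0, 0]
  [0, exp(4*t), 0]
  [-2*exp(5*t) + 2*exp(4*t), -2*exp(5*t) + 2*exp(4*t), exp(5*t)]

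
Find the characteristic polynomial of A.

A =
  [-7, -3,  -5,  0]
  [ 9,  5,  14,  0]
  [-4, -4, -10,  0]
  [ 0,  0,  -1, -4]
x^4 + 16*x^3 + 96*x^2 + 256*x + 256

Expanding det(x·I − A) (e.g. by cofactor expansion or by noting that A is similar to its Jordan form J, which has the same characteristic polynomial as A) gives
  χ_A(x) = x^4 + 16*x^3 + 96*x^2 + 256*x + 256
which factors as (x + 4)^4. The eigenvalues (with algebraic multiplicities) are λ = -4 with multiplicity 4.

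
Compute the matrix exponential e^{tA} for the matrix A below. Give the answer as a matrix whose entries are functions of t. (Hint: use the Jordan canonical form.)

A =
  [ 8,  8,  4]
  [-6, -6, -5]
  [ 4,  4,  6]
e^{tA} =
  [2*exp(4*t) - 1, 2*exp(4*t) - 2, exp(4*t) - 1]
  [-2*t*exp(4*t) - exp(4*t) + 1, -2*t*exp(4*t) - exp(4*t) + 2, -t*exp(4*t) - exp(4*t) + 1]
  [4*t*exp(4*t), 4*t*exp(4*t), 2*t*exp(4*t) + exp(4*t)]

Strategy: write A = P · J · P⁻¹ where J is a Jordan canonical form, so e^{tA} = P · e^{tJ} · P⁻¹, and e^{tJ} can be computed block-by-block.

A has Jordan form
J =
  [0, 0, 0]
  [0, 4, 1]
  [0, 0, 4]
(up to reordering of blocks).

Per-block formulas:
  For a 2×2 Jordan block J_2(4): exp(t · J_2(4)) = e^(4t)·(I + t·N), where N is the 2×2 nilpotent shift.
  For a 1×1 block at λ = 0: exp(t · [0]) = [e^(0t)].

After assembling e^{tJ} and conjugating by P, we get:

e^{tA} =
  [2*exp(4*t) - 1, 2*exp(4*t) - 2, exp(4*t) - 1]
  [-2*t*exp(4*t) - exp(4*t) + 1, -2*t*exp(4*t) - exp(4*t) + 2, -t*exp(4*t) - exp(4*t) + 1]
  [4*t*exp(4*t), 4*t*exp(4*t), 2*t*exp(4*t) + exp(4*t)]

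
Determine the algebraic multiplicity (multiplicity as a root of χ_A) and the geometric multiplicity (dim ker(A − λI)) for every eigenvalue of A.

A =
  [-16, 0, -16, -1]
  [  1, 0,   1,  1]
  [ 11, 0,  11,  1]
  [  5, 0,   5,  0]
λ = -5: alg = 1, geom = 1; λ = 0: alg = 3, geom = 2

Step 1 — factor the characteristic polynomial to read off the algebraic multiplicities:
  χ_A(x) = x^3*(x + 5)

Step 2 — compute geometric multiplicities via the rank-nullity identity g(λ) = n − rank(A − λI):
  rank(A − (-5)·I) = 3, so dim ker(A − (-5)·I) = n − 3 = 1
  rank(A − (0)·I) = 2, so dim ker(A − (0)·I) = n − 2 = 2

Summary:
  λ = -5: algebraic multiplicity = 1, geometric multiplicity = 1
  λ = 0: algebraic multiplicity = 3, geometric multiplicity = 2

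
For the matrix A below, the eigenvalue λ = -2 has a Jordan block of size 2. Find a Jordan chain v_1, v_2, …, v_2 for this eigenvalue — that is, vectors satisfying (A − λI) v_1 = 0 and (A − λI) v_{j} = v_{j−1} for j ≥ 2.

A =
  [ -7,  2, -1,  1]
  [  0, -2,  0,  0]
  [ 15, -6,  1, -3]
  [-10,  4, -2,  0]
A Jordan chain for λ = -2 of length 2:
v_1 = (-5, 0, 15, -10)ᵀ
v_2 = (1, 0, 0, 0)ᵀ

Let N = A − (-2)·I. We want v_2 with N^2 v_2 = 0 but N^1 v_2 ≠ 0; then v_{j-1} := N · v_j for j = 2, …, 2.

Pick v_2 = (1, 0, 0, 0)ᵀ.
Then v_1 = N · v_2 = (-5, 0, 15, -10)ᵀ.

Sanity check: (A − (-2)·I) v_1 = (0, 0, 0, 0)ᵀ = 0. ✓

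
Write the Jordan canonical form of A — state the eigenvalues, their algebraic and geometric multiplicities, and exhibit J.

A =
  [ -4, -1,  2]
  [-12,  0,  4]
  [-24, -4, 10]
J_2(2) ⊕ J_1(2)

The characteristic polynomial is
  det(x·I − A) = x^3 - 6*x^2 + 12*x - 8 = (x - 2)^3

Eigenvalues and multiplicities (the geometric multiplicity of λ is n − rank(A − λI), which equals the number of Jordan blocks for λ):
  λ = 2: algebraic multiplicity = 3, geometric multiplicity = 2

Determining the block sizes for each eigenvalue:
  λ = 2: 2 blocks summing to 3 forces exactly one block of size 2 and the rest size 1 → block sizes [2, 1]

Assembling the blocks gives a Jordan form
J =
  [2, 1, 0]
  [0, 2, 0]
  [0, 0, 2]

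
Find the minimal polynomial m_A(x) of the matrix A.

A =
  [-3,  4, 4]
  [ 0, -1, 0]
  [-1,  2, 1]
x^2 + 2*x + 1

The characteristic polynomial is χ_A(x) = (x + 1)^3, so the eigenvalues are known. The minimal polynomial is
  m_A(x) = Π_λ (x − λ)^{k_λ}
where k_λ is the size of the *largest* Jordan block for λ (equivalently, the smallest k with (A − λI)^k v = 0 for every generalised eigenvector v of λ).

  λ = -1: largest Jordan block has size 2, contributing (x + 1)^2

So m_A(x) = (x + 1)^2 = x^2 + 2*x + 1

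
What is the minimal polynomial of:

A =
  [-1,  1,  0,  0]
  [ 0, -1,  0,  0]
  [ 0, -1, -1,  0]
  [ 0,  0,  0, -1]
x^2 + 2*x + 1

The characteristic polynomial is χ_A(x) = (x + 1)^4, so the eigenvalues are known. The minimal polynomial is
  m_A(x) = Π_λ (x − λ)^{k_λ}
where k_λ is the size of the *largest* Jordan block for λ (equivalently, the smallest k with (A − λI)^k v = 0 for every generalised eigenvector v of λ).

  λ = -1: largest Jordan block has size 2, contributing (x + 1)^2

So m_A(x) = (x + 1)^2 = x^2 + 2*x + 1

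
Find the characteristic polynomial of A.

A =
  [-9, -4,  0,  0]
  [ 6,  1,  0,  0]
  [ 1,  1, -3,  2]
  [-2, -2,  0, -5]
x^4 + 16*x^3 + 94*x^2 + 240*x + 225

Expanding det(x·I − A) (e.g. by cofactor expansion or by noting that A is similar to its Jordan form J, which has the same characteristic polynomial as A) gives
  χ_A(x) = x^4 + 16*x^3 + 94*x^2 + 240*x + 225
which factors as (x + 3)^2*(x + 5)^2. The eigenvalues (with algebraic multiplicities) are λ = -5 with multiplicity 2, λ = -3 with multiplicity 2.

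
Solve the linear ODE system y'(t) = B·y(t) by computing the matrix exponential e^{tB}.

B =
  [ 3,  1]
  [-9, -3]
e^{tB} =
  [3*t + 1, t]
  [-9*t, 1 - 3*t]

Strategy: write B = P · J · P⁻¹ where J is a Jordan canonical form, so e^{tB} = P · e^{tJ} · P⁻¹, and e^{tJ} can be computed block-by-block.

B has Jordan form
J =
  [0, 1]
  [0, 0]
(up to reordering of blocks).

Per-block formulas:
  For a 2×2 Jordan block J_2(0): exp(t · J_2(0)) = e^(0t)·(I + t·N), where N is the 2×2 nilpotent shift.

After assembling e^{tJ} and conjugating by P, we get:

e^{tB} =
  [3*t + 1, t]
  [-9*t, 1 - 3*t]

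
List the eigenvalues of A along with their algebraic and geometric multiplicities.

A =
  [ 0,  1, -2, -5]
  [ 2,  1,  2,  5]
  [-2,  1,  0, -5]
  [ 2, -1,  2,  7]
λ = 2: alg = 4, geom = 3

Step 1 — factor the characteristic polynomial to read off the algebraic multiplicities:
  χ_A(x) = (x - 2)^4

Step 2 — compute geometric multiplicities via the rank-nullity identity g(λ) = n − rank(A − λI):
  rank(A − (2)·I) = 1, so dim ker(A − (2)·I) = n − 1 = 3

Summary:
  λ = 2: algebraic multiplicity = 4, geometric multiplicity = 3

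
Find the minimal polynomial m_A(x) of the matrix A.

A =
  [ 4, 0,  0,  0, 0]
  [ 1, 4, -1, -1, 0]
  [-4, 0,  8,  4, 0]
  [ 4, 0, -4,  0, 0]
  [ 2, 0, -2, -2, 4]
x^2 - 8*x + 16

The characteristic polynomial is χ_A(x) = (x - 4)^5, so the eigenvalues are known. The minimal polynomial is
  m_A(x) = Π_λ (x − λ)^{k_λ}
where k_λ is the size of the *largest* Jordan block for λ (equivalently, the smallest k with (A − λI)^k v = 0 for every generalised eigenvector v of λ).

  λ = 4: largest Jordan block has size 2, contributing (x − 4)^2

So m_A(x) = (x - 4)^2 = x^2 - 8*x + 16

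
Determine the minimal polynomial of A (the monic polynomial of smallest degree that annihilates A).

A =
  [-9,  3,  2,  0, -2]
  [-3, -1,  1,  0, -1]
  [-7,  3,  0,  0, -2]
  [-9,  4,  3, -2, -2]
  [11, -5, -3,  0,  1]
x^3 + 7*x^2 + 16*x + 12

The characteristic polynomial is χ_A(x) = (x + 2)^4*(x + 3), so the eigenvalues are known. The minimal polynomial is
  m_A(x) = Π_λ (x − λ)^{k_λ}
where k_λ is the size of the *largest* Jordan block for λ (equivalently, the smallest k with (A − λI)^k v = 0 for every generalised eigenvector v of λ).

  λ = -3: largest Jordan block has size 1, contributing (x + 3)
  λ = -2: largest Jordan block has size 2, contributing (x + 2)^2

So m_A(x) = (x + 2)^2*(x + 3) = x^3 + 7*x^2 + 16*x + 12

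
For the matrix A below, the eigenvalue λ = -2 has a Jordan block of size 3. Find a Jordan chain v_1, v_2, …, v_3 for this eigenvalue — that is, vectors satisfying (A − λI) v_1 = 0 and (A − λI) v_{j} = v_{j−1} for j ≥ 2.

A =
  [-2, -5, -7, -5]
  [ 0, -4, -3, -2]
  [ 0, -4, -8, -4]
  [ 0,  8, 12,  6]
A Jordan chain for λ = -2 of length 3:
v_1 = (-2, 0, 0, 0)ᵀ
v_2 = (-5, -2, -4, 8)ᵀ
v_3 = (0, 1, 0, 0)ᵀ

Let N = A − (-2)·I. We want v_3 with N^3 v_3 = 0 but N^2 v_3 ≠ 0; then v_{j-1} := N · v_j for j = 3, …, 2.

Pick v_3 = (0, 1, 0, 0)ᵀ.
Then v_2 = N · v_3 = (-5, -2, -4, 8)ᵀ.
Then v_1 = N · v_2 = (-2, 0, 0, 0)ᵀ.

Sanity check: (A − (-2)·I) v_1 = (0, 0, 0, 0)ᵀ = 0. ✓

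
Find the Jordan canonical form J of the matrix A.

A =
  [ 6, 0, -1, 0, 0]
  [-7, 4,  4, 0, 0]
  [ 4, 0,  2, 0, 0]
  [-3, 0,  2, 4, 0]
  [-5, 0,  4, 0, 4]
J_3(4) ⊕ J_1(4) ⊕ J_1(4)

The characteristic polynomial is
  det(x·I − A) = x^5 - 20*x^4 + 160*x^3 - 640*x^2 + 1280*x - 1024 = (x - 4)^5

Eigenvalues and multiplicities (the geometric multiplicity of λ is n − rank(A − λI), which equals the number of Jordan blocks for λ):
  λ = 4: algebraic multiplicity = 5, geometric multiplicity = 3

Determining the block sizes for each eigenvalue:
  λ = 4: with am = 5 and gm = 3, the partition is not yet determined (e.g. several partitions of 5 into 3 parts exist). Let N = A − (4)·I. Computing rank(N^1) = 2, rank(N^2) = 1, rank(N^3) = 0; the number of blocks of size ≥ j is rank(N^{j−1}) − rank(N^j), giving [3, 1, 1]. So we have 1 block(s) of size 3, 2 block(s) of size 1 → block sizes [3, 1, 1]

Assembling the blocks gives a Jordan form
J =
  [4, 1, 0, 0, 0]
  [0, 4, 1, 0, 0]
  [0, 0, 4, 0, 0]
  [0, 0, 0, 4, 0]
  [0, 0, 0, 0, 4]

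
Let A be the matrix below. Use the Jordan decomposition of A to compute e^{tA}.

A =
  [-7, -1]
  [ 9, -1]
e^{tA} =
  [-3*t*exp(-4*t) + exp(-4*t), -t*exp(-4*t)]
  [9*t*exp(-4*t), 3*t*exp(-4*t) + exp(-4*t)]

Strategy: write A = P · J · P⁻¹ where J is a Jordan canonical form, so e^{tA} = P · e^{tJ} · P⁻¹, and e^{tJ} can be computed block-by-block.

A has Jordan form
J =
  [-4,  1]
  [ 0, -4]
(up to reordering of blocks).

Per-block formulas:
  For a 2×2 Jordan block J_2(-4): exp(t · J_2(-4)) = e^(-4t)·(I + t·N), where N is the 2×2 nilpotent shift.

After assembling e^{tJ} and conjugating by P, we get:

e^{tA} =
  [-3*t*exp(-4*t) + exp(-4*t), -t*exp(-4*t)]
  [9*t*exp(-4*t), 3*t*exp(-4*t) + exp(-4*t)]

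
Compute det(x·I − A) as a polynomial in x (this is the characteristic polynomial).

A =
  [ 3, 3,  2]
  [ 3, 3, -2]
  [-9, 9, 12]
x^3 - 18*x^2 + 108*x - 216

Expanding det(x·I − A) (e.g. by cofactor expansion or by noting that A is similar to its Jordan form J, which has the same characteristic polynomial as A) gives
  χ_A(x) = x^3 - 18*x^2 + 108*x - 216
which factors as (x - 6)^3. The eigenvalues (with algebraic multiplicities) are λ = 6 with multiplicity 3.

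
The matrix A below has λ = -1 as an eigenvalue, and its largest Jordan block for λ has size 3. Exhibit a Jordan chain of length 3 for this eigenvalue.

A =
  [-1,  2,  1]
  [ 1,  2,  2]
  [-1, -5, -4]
A Jordan chain for λ = -1 of length 3:
v_1 = (1, 1, -2)ᵀ
v_2 = (0, 1, -1)ᵀ
v_3 = (1, 0, 0)ᵀ

Let N = A − (-1)·I. We want v_3 with N^3 v_3 = 0 but N^2 v_3 ≠ 0; then v_{j-1} := N · v_j for j = 3, …, 2.

Pick v_3 = (1, 0, 0)ᵀ.
Then v_2 = N · v_3 = (0, 1, -1)ᵀ.
Then v_1 = N · v_2 = (1, 1, -2)ᵀ.

Sanity check: (A − (-1)·I) v_1 = (0, 0, 0)ᵀ = 0. ✓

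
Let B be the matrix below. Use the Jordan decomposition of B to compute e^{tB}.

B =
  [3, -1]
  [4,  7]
e^{tB} =
  [-2*t*exp(5*t) + exp(5*t), -t*exp(5*t)]
  [4*t*exp(5*t), 2*t*exp(5*t) + exp(5*t)]

Strategy: write B = P · J · P⁻¹ where J is a Jordan canonical form, so e^{tB} = P · e^{tJ} · P⁻¹, and e^{tJ} can be computed block-by-block.

B has Jordan form
J =
  [5, 1]
  [0, 5]
(up to reordering of blocks).

Per-block formulas:
  For a 2×2 Jordan block J_2(5): exp(t · J_2(5)) = e^(5t)·(I + t·N), where N is the 2×2 nilpotent shift.

After assembling e^{tJ} and conjugating by P, we get:

e^{tB} =
  [-2*t*exp(5*t) + exp(5*t), -t*exp(5*t)]
  [4*t*exp(5*t), 2*t*exp(5*t) + exp(5*t)]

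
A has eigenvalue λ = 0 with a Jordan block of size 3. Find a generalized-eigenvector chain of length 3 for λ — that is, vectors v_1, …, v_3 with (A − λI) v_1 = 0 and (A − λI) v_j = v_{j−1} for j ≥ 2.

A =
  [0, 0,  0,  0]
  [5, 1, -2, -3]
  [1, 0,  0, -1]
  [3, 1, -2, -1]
A Jordan chain for λ = 0 of length 3:
v_1 = (0, -6, -3, 0)ᵀ
v_2 = (0, 5, 1, 3)ᵀ
v_3 = (1, 0, 0, 0)ᵀ

Let N = A − (0)·I. We want v_3 with N^3 v_3 = 0 but N^2 v_3 ≠ 0; then v_{j-1} := N · v_j for j = 3, …, 2.

Pick v_3 = (1, 0, 0, 0)ᵀ.
Then v_2 = N · v_3 = (0, 5, 1, 3)ᵀ.
Then v_1 = N · v_2 = (0, -6, -3, 0)ᵀ.

Sanity check: (A − (0)·I) v_1 = (0, 0, 0, 0)ᵀ = 0. ✓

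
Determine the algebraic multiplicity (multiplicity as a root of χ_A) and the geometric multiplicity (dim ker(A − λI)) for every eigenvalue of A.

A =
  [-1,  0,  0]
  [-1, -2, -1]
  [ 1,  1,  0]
λ = -1: alg = 3, geom = 2

Step 1 — factor the characteristic polynomial to read off the algebraic multiplicities:
  χ_A(x) = (x + 1)^3

Step 2 — compute geometric multiplicities via the rank-nullity identity g(λ) = n − rank(A − λI):
  rank(A − (-1)·I) = 1, so dim ker(A − (-1)·I) = n − 1 = 2

Summary:
  λ = -1: algebraic multiplicity = 3, geometric multiplicity = 2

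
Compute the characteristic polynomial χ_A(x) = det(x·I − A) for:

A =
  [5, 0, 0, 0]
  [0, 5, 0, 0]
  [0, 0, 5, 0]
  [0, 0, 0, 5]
x^4 - 20*x^3 + 150*x^2 - 500*x + 625

Expanding det(x·I − A) (e.g. by cofactor expansion or by noting that A is similar to its Jordan form J, which has the same characteristic polynomial as A) gives
  χ_A(x) = x^4 - 20*x^3 + 150*x^2 - 500*x + 625
which factors as (x - 5)^4. The eigenvalues (with algebraic multiplicities) are λ = 5 with multiplicity 4.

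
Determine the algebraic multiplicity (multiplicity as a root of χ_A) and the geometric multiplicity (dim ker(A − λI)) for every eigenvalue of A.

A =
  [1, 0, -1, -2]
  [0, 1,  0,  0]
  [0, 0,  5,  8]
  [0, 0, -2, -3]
λ = 1: alg = 4, geom = 3

Step 1 — factor the characteristic polynomial to read off the algebraic multiplicities:
  χ_A(x) = (x - 1)^4

Step 2 — compute geometric multiplicities via the rank-nullity identity g(λ) = n − rank(A − λI):
  rank(A − (1)·I) = 1, so dim ker(A − (1)·I) = n − 1 = 3

Summary:
  λ = 1: algebraic multiplicity = 4, geometric multiplicity = 3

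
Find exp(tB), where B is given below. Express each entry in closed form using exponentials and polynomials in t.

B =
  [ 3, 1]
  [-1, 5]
e^{tB} =
  [-t*exp(4*t) + exp(4*t), t*exp(4*t)]
  [-t*exp(4*t), t*exp(4*t) + exp(4*t)]

Strategy: write B = P · J · P⁻¹ where J is a Jordan canonical form, so e^{tB} = P · e^{tJ} · P⁻¹, and e^{tJ} can be computed block-by-block.

B has Jordan form
J =
  [4, 1]
  [0, 4]
(up to reordering of blocks).

Per-block formulas:
  For a 2×2 Jordan block J_2(4): exp(t · J_2(4)) = e^(4t)·(I + t·N), where N is the 2×2 nilpotent shift.

After assembling e^{tJ} and conjugating by P, we get:

e^{tB} =
  [-t*exp(4*t) + exp(4*t), t*exp(4*t)]
  [-t*exp(4*t), t*exp(4*t) + exp(4*t)]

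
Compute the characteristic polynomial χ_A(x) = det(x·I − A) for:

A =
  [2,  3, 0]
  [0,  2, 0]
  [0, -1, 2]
x^3 - 6*x^2 + 12*x - 8

Expanding det(x·I − A) (e.g. by cofactor expansion or by noting that A is similar to its Jordan form J, which has the same characteristic polynomial as A) gives
  χ_A(x) = x^3 - 6*x^2 + 12*x - 8
which factors as (x - 2)^3. The eigenvalues (with algebraic multiplicities) are λ = 2 with multiplicity 3.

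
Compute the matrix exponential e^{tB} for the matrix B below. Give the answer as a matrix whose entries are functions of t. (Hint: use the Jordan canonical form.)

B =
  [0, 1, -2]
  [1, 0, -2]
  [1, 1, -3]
e^{tB} =
  [t*exp(-t) + exp(-t), t*exp(-t), -2*t*exp(-t)]
  [t*exp(-t), t*exp(-t) + exp(-t), -2*t*exp(-t)]
  [t*exp(-t), t*exp(-t), -2*t*exp(-t) + exp(-t)]

Strategy: write B = P · J · P⁻¹ where J is a Jordan canonical form, so e^{tB} = P · e^{tJ} · P⁻¹, and e^{tJ} can be computed block-by-block.

B has Jordan form
J =
  [-1,  1,  0]
  [ 0, -1,  0]
  [ 0,  0, -1]
(up to reordering of blocks).

Per-block formulas:
  For a 2×2 Jordan block J_2(-1): exp(t · J_2(-1)) = e^(-1t)·(I + t·N), where N is the 2×2 nilpotent shift.
  For a 1×1 block at λ = -1: exp(t · [-1]) = [e^(-1t)].

After assembling e^{tJ} and conjugating by P, we get:

e^{tB} =
  [t*exp(-t) + exp(-t), t*exp(-t), -2*t*exp(-t)]
  [t*exp(-t), t*exp(-t) + exp(-t), -2*t*exp(-t)]
  [t*exp(-t), t*exp(-t), -2*t*exp(-t) + exp(-t)]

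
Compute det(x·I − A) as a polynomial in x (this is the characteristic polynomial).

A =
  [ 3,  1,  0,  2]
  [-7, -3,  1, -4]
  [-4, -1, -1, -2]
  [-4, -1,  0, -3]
x^4 + 4*x^3 + 6*x^2 + 4*x + 1

Expanding det(x·I − A) (e.g. by cofactor expansion or by noting that A is similar to its Jordan form J, which has the same characteristic polynomial as A) gives
  χ_A(x) = x^4 + 4*x^3 + 6*x^2 + 4*x + 1
which factors as (x + 1)^4. The eigenvalues (with algebraic multiplicities) are λ = -1 with multiplicity 4.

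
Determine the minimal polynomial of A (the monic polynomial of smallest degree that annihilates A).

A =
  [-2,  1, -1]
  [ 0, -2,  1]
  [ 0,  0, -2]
x^3 + 6*x^2 + 12*x + 8

The characteristic polynomial is χ_A(x) = (x + 2)^3, so the eigenvalues are known. The minimal polynomial is
  m_A(x) = Π_λ (x − λ)^{k_λ}
where k_λ is the size of the *largest* Jordan block for λ (equivalently, the smallest k with (A − λI)^k v = 0 for every generalised eigenvector v of λ).

  λ = -2: largest Jordan block has size 3, contributing (x + 2)^3

So m_A(x) = (x + 2)^3 = x^3 + 6*x^2 + 12*x + 8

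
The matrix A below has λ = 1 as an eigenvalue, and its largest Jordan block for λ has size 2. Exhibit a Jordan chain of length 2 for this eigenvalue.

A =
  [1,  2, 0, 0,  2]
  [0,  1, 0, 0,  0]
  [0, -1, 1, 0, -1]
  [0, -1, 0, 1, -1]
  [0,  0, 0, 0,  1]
A Jordan chain for λ = 1 of length 2:
v_1 = (2, 0, -1, -1, 0)ᵀ
v_2 = (0, 1, 0, 0, 0)ᵀ

Let N = A − (1)·I. We want v_2 with N^2 v_2 = 0 but N^1 v_2 ≠ 0; then v_{j-1} := N · v_j for j = 2, …, 2.

Pick v_2 = (0, 1, 0, 0, 0)ᵀ.
Then v_1 = N · v_2 = (2, 0, -1, -1, 0)ᵀ.

Sanity check: (A − (1)·I) v_1 = (0, 0, 0, 0, 0)ᵀ = 0. ✓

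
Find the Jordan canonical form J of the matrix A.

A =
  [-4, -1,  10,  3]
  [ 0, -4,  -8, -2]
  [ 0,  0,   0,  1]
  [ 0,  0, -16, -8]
J_2(-4) ⊕ J_2(-4)

The characteristic polynomial is
  det(x·I − A) = x^4 + 16*x^3 + 96*x^2 + 256*x + 256 = (x + 4)^4

Eigenvalues and multiplicities (the geometric multiplicity of λ is n − rank(A − λI), which equals the number of Jordan blocks for λ):
  λ = -4: algebraic multiplicity = 4, geometric multiplicity = 2

Determining the block sizes for each eigenvalue:
  λ = -4: with am = 4 and gm = 2, the partition is not yet determined (e.g. several partitions of 4 into 2 parts exist). Let N = A − (-4)·I. Computing rank(N^1) = 2, rank(N^2) = 0; the number of blocks of size ≥ j is rank(N^{j−1}) − rank(N^j), giving [2, 2]. So we have 2 block(s) of size 2 → block sizes [2, 2]

Assembling the blocks gives a Jordan form
J =
  [-4,  1,  0,  0]
  [ 0, -4,  0,  0]
  [ 0,  0, -4,  1]
  [ 0,  0,  0, -4]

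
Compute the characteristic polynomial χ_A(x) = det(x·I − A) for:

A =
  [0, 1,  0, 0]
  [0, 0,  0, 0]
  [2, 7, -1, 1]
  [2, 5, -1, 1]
x^4

Expanding det(x·I − A) (e.g. by cofactor expansion or by noting that A is similar to its Jordan form J, which has the same characteristic polynomial as A) gives
  χ_A(x) = x^4
which factors as x^4. The eigenvalues (with algebraic multiplicities) are λ = 0 with multiplicity 4.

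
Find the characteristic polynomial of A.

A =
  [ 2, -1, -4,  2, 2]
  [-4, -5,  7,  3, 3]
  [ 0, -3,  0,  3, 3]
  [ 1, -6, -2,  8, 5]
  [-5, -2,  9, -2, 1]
x^5 - 6*x^4 + 9*x^3

Expanding det(x·I − A) (e.g. by cofactor expansion or by noting that A is similar to its Jordan form J, which has the same characteristic polynomial as A) gives
  χ_A(x) = x^5 - 6*x^4 + 9*x^3
which factors as x^3*(x - 3)^2. The eigenvalues (with algebraic multiplicities) are λ = 0 with multiplicity 3, λ = 3 with multiplicity 2.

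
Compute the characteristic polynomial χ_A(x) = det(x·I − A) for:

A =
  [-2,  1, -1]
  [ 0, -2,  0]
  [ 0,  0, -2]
x^3 + 6*x^2 + 12*x + 8

Expanding det(x·I − A) (e.g. by cofactor expansion or by noting that A is similar to its Jordan form J, which has the same characteristic polynomial as A) gives
  χ_A(x) = x^3 + 6*x^2 + 12*x + 8
which factors as (x + 2)^3. The eigenvalues (with algebraic multiplicities) are λ = -2 with multiplicity 3.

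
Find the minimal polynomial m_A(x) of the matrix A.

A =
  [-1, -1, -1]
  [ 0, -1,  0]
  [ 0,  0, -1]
x^2 + 2*x + 1

The characteristic polynomial is χ_A(x) = (x + 1)^3, so the eigenvalues are known. The minimal polynomial is
  m_A(x) = Π_λ (x − λ)^{k_λ}
where k_λ is the size of the *largest* Jordan block for λ (equivalently, the smallest k with (A − λI)^k v = 0 for every generalised eigenvector v of λ).

  λ = -1: largest Jordan block has size 2, contributing (x + 1)^2

So m_A(x) = (x + 1)^2 = x^2 + 2*x + 1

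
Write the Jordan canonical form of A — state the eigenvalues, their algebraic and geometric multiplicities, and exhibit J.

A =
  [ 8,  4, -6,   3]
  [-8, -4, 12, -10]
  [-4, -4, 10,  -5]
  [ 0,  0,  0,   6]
J_1(4) ⊕ J_1(4) ⊕ J_2(6)

The characteristic polynomial is
  det(x·I − A) = x^4 - 20*x^3 + 148*x^2 - 480*x + 576 = (x - 6)^2*(x - 4)^2

Eigenvalues and multiplicities (the geometric multiplicity of λ is n − rank(A − λI), which equals the number of Jordan blocks for λ):
  λ = 4: algebraic multiplicity = 2, geometric multiplicity = 2
  λ = 6: algebraic multiplicity = 2, geometric multiplicity = 1

Determining the block sizes for each eigenvalue:
  λ = 4: gm = am = 2, so every block has size 1 → block sizes [1, 1]
  λ = 6: one block (gm = 1), so the single block has size am = 2 → block sizes [2]

Assembling the blocks gives a Jordan form
J =
  [4, 0, 0, 0]
  [0, 4, 0, 0]
  [0, 0, 6, 1]
  [0, 0, 0, 6]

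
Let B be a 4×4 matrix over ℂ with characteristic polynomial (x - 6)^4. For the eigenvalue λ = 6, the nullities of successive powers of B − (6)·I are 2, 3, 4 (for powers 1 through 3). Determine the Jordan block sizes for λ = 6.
Block sizes for λ = 6: [3, 1]

From the dimensions of kernels of powers, the number of Jordan blocks of size at least j is d_j − d_{j−1} where d_j = dim ker(N^j) (with d_0 = 0). Computing the differences gives [2, 1, 1].
The number of blocks of size exactly k is (#blocks of size ≥ k) − (#blocks of size ≥ k + 1), so the partition is: 1 block(s) of size 1, 1 block(s) of size 3.
In nonincreasing order the block sizes are [3, 1].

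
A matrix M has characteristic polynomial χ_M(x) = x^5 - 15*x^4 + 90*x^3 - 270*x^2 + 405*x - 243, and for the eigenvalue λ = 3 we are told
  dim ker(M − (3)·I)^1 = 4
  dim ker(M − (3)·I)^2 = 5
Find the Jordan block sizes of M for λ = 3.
Block sizes for λ = 3: [2, 1, 1, 1]

From the dimensions of kernels of powers, the number of Jordan blocks of size at least j is d_j − d_{j−1} where d_j = dim ker(N^j) (with d_0 = 0). Computing the differences gives [4, 1].
The number of blocks of size exactly k is (#blocks of size ≥ k) − (#blocks of size ≥ k + 1), so the partition is: 3 block(s) of size 1, 1 block(s) of size 2.
In nonincreasing order the block sizes are [2, 1, 1, 1].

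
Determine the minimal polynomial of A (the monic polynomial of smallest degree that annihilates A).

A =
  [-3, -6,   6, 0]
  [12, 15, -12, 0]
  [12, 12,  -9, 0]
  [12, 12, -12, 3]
x^2 - 9

The characteristic polynomial is χ_A(x) = (x - 3)^3*(x + 3), so the eigenvalues are known. The minimal polynomial is
  m_A(x) = Π_λ (x − λ)^{k_λ}
where k_λ is the size of the *largest* Jordan block for λ (equivalently, the smallest k with (A − λI)^k v = 0 for every generalised eigenvector v of λ).

  λ = -3: largest Jordan block has size 1, contributing (x + 3)
  λ = 3: largest Jordan block has size 1, contributing (x − 3)

So m_A(x) = (x - 3)*(x + 3) = x^2 - 9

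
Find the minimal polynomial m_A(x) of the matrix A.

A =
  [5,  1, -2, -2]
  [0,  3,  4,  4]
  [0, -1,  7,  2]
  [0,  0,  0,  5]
x^2 - 10*x + 25

The characteristic polynomial is χ_A(x) = (x - 5)^4, so the eigenvalues are known. The minimal polynomial is
  m_A(x) = Π_λ (x − λ)^{k_λ}
where k_λ is the size of the *largest* Jordan block for λ (equivalently, the smallest k with (A − λI)^k v = 0 for every generalised eigenvector v of λ).

  λ = 5: largest Jordan block has size 2, contributing (x − 5)^2

So m_A(x) = (x - 5)^2 = x^2 - 10*x + 25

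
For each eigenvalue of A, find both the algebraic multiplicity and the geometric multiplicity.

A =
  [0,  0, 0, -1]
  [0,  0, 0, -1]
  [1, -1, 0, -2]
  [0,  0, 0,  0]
λ = 0: alg = 4, geom = 2

Step 1 — factor the characteristic polynomial to read off the algebraic multiplicities:
  χ_A(x) = x^4

Step 2 — compute geometric multiplicities via the rank-nullity identity g(λ) = n − rank(A − λI):
  rank(A − (0)·I) = 2, so dim ker(A − (0)·I) = n − 2 = 2

Summary:
  λ = 0: algebraic multiplicity = 4, geometric multiplicity = 2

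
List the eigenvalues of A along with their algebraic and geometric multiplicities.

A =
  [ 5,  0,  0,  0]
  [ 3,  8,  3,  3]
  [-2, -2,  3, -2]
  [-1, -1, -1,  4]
λ = 5: alg = 4, geom = 3

Step 1 — factor the characteristic polynomial to read off the algebraic multiplicities:
  χ_A(x) = (x - 5)^4

Step 2 — compute geometric multiplicities via the rank-nullity identity g(λ) = n − rank(A − λI):
  rank(A − (5)·I) = 1, so dim ker(A − (5)·I) = n − 1 = 3

Summary:
  λ = 5: algebraic multiplicity = 4, geometric multiplicity = 3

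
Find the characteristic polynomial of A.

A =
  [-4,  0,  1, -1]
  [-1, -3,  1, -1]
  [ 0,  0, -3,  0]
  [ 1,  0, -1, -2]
x^4 + 12*x^3 + 54*x^2 + 108*x + 81

Expanding det(x·I − A) (e.g. by cofactor expansion or by noting that A is similar to its Jordan form J, which has the same characteristic polynomial as A) gives
  χ_A(x) = x^4 + 12*x^3 + 54*x^2 + 108*x + 81
which factors as (x + 3)^4. The eigenvalues (with algebraic multiplicities) are λ = -3 with multiplicity 4.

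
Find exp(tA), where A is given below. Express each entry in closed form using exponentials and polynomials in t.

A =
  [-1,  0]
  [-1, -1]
e^{tA} =
  [exp(-t), 0]
  [-t*exp(-t), exp(-t)]

Strategy: write A = P · J · P⁻¹ where J is a Jordan canonical form, so e^{tA} = P · e^{tJ} · P⁻¹, and e^{tJ} can be computed block-by-block.

A has Jordan form
J =
  [-1,  1]
  [ 0, -1]
(up to reordering of blocks).

Per-block formulas:
  For a 2×2 Jordan block J_2(-1): exp(t · J_2(-1)) = e^(-1t)·(I + t·N), where N is the 2×2 nilpotent shift.

After assembling e^{tJ} and conjugating by P, we get:

e^{tA} =
  [exp(-t), 0]
  [-t*exp(-t), exp(-t)]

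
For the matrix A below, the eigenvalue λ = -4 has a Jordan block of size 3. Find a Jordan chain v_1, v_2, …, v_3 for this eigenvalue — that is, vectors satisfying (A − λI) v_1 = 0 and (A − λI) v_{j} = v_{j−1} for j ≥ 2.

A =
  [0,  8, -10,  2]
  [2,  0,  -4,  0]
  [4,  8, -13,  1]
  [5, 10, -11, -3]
A Jordan chain for λ = -4 of length 3:
v_1 = (2, 0, 1, 1)ᵀ
v_2 = (4, 2, 4, 5)ᵀ
v_3 = (1, 0, 0, 0)ᵀ

Let N = A − (-4)·I. We want v_3 with N^3 v_3 = 0 but N^2 v_3 ≠ 0; then v_{j-1} := N · v_j for j = 3, …, 2.

Pick v_3 = (1, 0, 0, 0)ᵀ.
Then v_2 = N · v_3 = (4, 2, 4, 5)ᵀ.
Then v_1 = N · v_2 = (2, 0, 1, 1)ᵀ.

Sanity check: (A − (-4)·I) v_1 = (0, 0, 0, 0)ᵀ = 0. ✓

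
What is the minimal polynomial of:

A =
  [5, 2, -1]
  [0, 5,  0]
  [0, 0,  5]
x^2 - 10*x + 25

The characteristic polynomial is χ_A(x) = (x - 5)^3, so the eigenvalues are known. The minimal polynomial is
  m_A(x) = Π_λ (x − λ)^{k_λ}
where k_λ is the size of the *largest* Jordan block for λ (equivalently, the smallest k with (A − λI)^k v = 0 for every generalised eigenvector v of λ).

  λ = 5: largest Jordan block has size 2, contributing (x − 5)^2

So m_A(x) = (x - 5)^2 = x^2 - 10*x + 25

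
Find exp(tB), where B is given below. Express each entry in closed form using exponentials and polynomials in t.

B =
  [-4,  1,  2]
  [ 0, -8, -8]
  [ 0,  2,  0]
e^{tB} =
  [exp(-4*t), t*exp(-4*t), 2*t*exp(-4*t)]
  [0, -4*t*exp(-4*t) + exp(-4*t), -8*t*exp(-4*t)]
  [0, 2*t*exp(-4*t), 4*t*exp(-4*t) + exp(-4*t)]

Strategy: write B = P · J · P⁻¹ where J is a Jordan canonical form, so e^{tB} = P · e^{tJ} · P⁻¹, and e^{tJ} can be computed block-by-block.

B has Jordan form
J =
  [-4,  1,  0]
  [ 0, -4,  0]
  [ 0,  0, -4]
(up to reordering of blocks).

Per-block formulas:
  For a 1×1 block at λ = -4: exp(t · [-4]) = [e^(-4t)].
  For a 2×2 Jordan block J_2(-4): exp(t · J_2(-4)) = e^(-4t)·(I + t·N), where N is the 2×2 nilpotent shift.

After assembling e^{tJ} and conjugating by P, we get:

e^{tB} =
  [exp(-4*t), t*exp(-4*t), 2*t*exp(-4*t)]
  [0, -4*t*exp(-4*t) + exp(-4*t), -8*t*exp(-4*t)]
  [0, 2*t*exp(-4*t), 4*t*exp(-4*t) + exp(-4*t)]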